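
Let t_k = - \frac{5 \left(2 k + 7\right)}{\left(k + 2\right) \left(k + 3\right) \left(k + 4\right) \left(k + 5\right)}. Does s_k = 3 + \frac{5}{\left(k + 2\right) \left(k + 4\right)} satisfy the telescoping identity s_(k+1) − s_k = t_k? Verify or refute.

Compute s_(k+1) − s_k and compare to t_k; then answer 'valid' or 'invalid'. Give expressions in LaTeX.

Valid — Δs_k = t_k.

s_(k+1) = 3 + 5/((k + 3)*(k + 5))
s_(k+1) − s_k = 5*(-2*k - 7)/(k**4 + 14*k**3 + 71*k**2 + 154*k + 120)
(s_(k+1) − s_k) − t_k = 0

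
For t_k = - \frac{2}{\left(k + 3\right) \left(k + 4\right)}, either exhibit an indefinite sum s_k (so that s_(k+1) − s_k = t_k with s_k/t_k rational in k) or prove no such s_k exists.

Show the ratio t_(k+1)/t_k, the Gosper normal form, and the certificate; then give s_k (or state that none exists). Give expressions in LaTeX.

s_k = - \frac{2 k}{3 k + 9}

Step 1: r(k) = (k + 3)/(k + 5).
Normal form (A,B,C) = (k + 3, k + 5, 1).
Set up (k + 3)·f(k+1) − (k + 4)·f(k) − (1) = 0.
From deg A=1, deg B=1, deg C=0: d=1.
Coefficient equations give f(k) = k/3.
Then R = B(k−1)f/C = k*(k + 4)/3, so s_k = R(k)·t_k = -2*k/(3*k + 9).
s_(k+1) − s_k = -2/(k**2 + 7*k + 12) = t_k.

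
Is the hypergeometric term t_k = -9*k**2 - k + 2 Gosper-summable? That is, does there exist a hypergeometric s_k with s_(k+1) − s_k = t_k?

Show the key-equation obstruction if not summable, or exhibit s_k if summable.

t_(k+1)/t_k = (k + 9*(k + 1)**2 - 1)/(9*k**2 + k - 2).
Take A(k)=1, B(k)=1, C(k)=k**2 + k/9 - 2/9.
Solve (1)·f(k+1) − (1)·f(k) = k**2 + k/9 - 2/9.
Bound: deg f ≤ 3.
Solving with deg f ≤ 3: f(k) = k*(3*k**2 - 4*k - 1)/9.
So s_k = (B(k−1)f/C)·t_k = (k*(3*k**2 - 4*k - 1)/(9*k**2 + k - 2))·t_k = k*(-3*k**2 + 4*k + 1).
Check: Δs_k = -9*k**2 - k + 2. ✓

Yes. s_k = k*(-3*k**2 + 4*k + 1).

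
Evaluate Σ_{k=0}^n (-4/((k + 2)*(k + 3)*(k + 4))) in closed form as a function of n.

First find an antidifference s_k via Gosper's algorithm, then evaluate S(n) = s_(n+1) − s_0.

S(n) = (-n**2 - 7*n - 6)/(3*(n**2 + 7*n + 12))

Compute t_(k+1)/t_k: get (k + 2)/(k + 5).
A = k + 2, B = k + 5, C = 1.
Need (k + 2)·f(k+1) − (k + 4)·f(k) = 1.
Degrees (1,1,0) ⇒ d ≤ 2.
Solve for f: f(k) = k*(k + 5)/12 (degree 2 ≤ 2).
R(k) = B(k−1)·f(k)/C(k) = k*(k + 4)*(k + 5)/12; s_k = R·t_k = k*(-k - 5)/(3*(k + 2)*(k + 3)).
Check: Δs_k = -4/(k**3 + 9*k**2 + 26*k + 24). ✓
Telescope: S(n) = s_(n+1) − s_(0) = (-n**2 - 7*n - 6)/(3*(n**2 + 7*n + 12)) − (0) = (-n**2 - 7*n - 6)/(3*(n**2 + 7*n + 12)).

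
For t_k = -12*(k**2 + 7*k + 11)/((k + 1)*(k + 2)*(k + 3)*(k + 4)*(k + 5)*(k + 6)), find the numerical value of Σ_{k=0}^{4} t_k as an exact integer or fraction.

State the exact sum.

Compute t_(k+1)/t_k: get (k + 1)*(7*k + (k + 1)**2 + 18)/((k + 7)*(k**2 + 7*k + 11)).
Factor: A=k + 1; B=k + 7; C=k**2 + 7*k + 11.
f must satisfy (k + 1)·f(k+1) − (k + 6)·f(k) = k**2 + 7*k + 11.
d = 5 from the (1,1,2) case.
Coefficient equations give f(k) = k*(k + 2)*(k + 4)*(k**2 + 9*k + 23)/45.
Get s_k = R·t_k = 4*k*(-k**2 - 9*k - 23)/(15*(k**3 + 9*k**2 + 23*k + 15)) with R(k) = B(k−1)f(k)/C(k) = k*(k + 2)*(k + 4)*(k + 6)*(k**2 + 9*k + 23)/(45*(k**2 + 7*k + 11)).
Check: Δs_k = 12*(-k**2 - 7*k - 11)/(k**6 + 21*k**5 + 175*k**4 + 735*k**3 + 1624*k**2 + 1764*k + 720). ✓
Sum = s_(5) − s_(0); s_(5) = -31/120, s_(0) = 0 ⇒ -31/120.

Σ = -31/120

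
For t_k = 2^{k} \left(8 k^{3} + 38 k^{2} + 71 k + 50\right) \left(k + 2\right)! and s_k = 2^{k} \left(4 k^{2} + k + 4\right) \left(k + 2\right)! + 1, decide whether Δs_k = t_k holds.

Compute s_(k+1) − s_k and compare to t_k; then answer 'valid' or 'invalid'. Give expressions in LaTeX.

s_(k+1) = 2**(k + 1)*(k + 4*(k + 1)**2 + 5)*factorial(k + 3) + 1
s_(k+1) − s_k = 2**k*(8*k**3 + 38*k**2 + 71*k + 50)*factorial(k + 2)
(s_(k+1) − s_k) − t_k = 0

Valid: the claim telescopes to t_k.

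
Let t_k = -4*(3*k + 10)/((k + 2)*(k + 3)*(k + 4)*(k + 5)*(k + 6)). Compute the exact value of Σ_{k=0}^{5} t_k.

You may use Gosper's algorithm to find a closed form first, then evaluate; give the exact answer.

Σ = -21/220

r(k) = (k + 2)*(3*k + 13)/((k + 7)*(3*k + 10)) after simplifying.
Take A(k)=k + 2, B(k)=k + 7, C(k)=k + 10/3.
Set up (k + 2)·f(k+1) − (k + 6)·f(k) − (k + 10/3) = 0.
d = 4 from the (1,1,1) case.
Solve for f: f(k) = k*(k + 3)*(k**2 + 11*k + 38)/120 (degree 4 ≤ 4).
R(k) = B(k−1)·f(k)/C(k) = k*(k + 3)*(k + 6)*(k**2 + 11*k + 38)/(40*(3*k + 10)); s_k = R·t_k = k*(-k**2 - 11*k - 38)/(10*(k**3 + 11*k**2 + 38*k + 40)).
Check: Δs_k = 4*(-3*k - 10)/(k**5 + 20*k**4 + 155*k**3 + 580*k**2 + 1044*k + 720). ✓
Telescoping: Σ = s_(6) − s_(0) = -21/220 − (0) = -21/220.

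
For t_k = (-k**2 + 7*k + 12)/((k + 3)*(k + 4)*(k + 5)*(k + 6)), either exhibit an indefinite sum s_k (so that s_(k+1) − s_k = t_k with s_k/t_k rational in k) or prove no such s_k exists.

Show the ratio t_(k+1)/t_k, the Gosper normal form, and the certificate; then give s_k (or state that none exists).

Compute t_(k+1)/t_k: get (k**3 - 2*k**2 - 33*k - 54)/(k**3 - 61*k - 84).
Normal form (A,B,C) = (k + 3, k + 7, k**2 - 7*k - 12).
Need (k + 3)·f(k+1) − (k + 6)·f(k) = k**2 - 7*k - 12.
d = 3 from the (1,1,2) case.
A polynomial solution: f(k) = -k*(k**2 + 32*k + 47)/20.
R(k) = B(k−1)·f(k)/C(k) = -k*(k + 6)*(k**2 + 32*k + 47)/(20*(k**2 - 7*k - 12)); s_k = R·t_k = k*(k**2 + 32*k + 47)/(20*(k + 3)*(k + 4)*(k + 5)).
Verify: (-k**2 + 7*k + 12)/(k**4 + 18*k**3 + 119*k**2 + 342*k + 360) matches t_k.

s_k = k*(k**2 + 32*k + 47)/(20*(k + 3)*(k + 4)*(k + 5))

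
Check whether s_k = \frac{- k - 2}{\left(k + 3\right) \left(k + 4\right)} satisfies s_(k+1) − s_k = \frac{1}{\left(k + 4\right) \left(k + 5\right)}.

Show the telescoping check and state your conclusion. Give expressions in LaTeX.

s_(k+1) = (-k - 3)/((k + 4)*(k + 5))
s_(k+1) − s_k = (k + 1)/(k**3 + 12*k**2 + 47*k + 60)
(s_(k+1) − s_k) − t_k = -2/(k**3 + 12*k**2 + 47*k + 60)

Invalid: residual - \frac{2}{k^{3} + 12 k^{2} + 47 k + 60} ≠ 0.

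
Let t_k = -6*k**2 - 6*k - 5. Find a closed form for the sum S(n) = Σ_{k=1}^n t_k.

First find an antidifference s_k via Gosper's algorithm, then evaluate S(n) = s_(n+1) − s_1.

S(n) = n*(-2*n**2 - 6*n - 9)

Step 1: r(k) = (6*k**2 + 18*k + 17)/(6*k**2 + 6*k + 5).
So A=1 and B=1, with C=k**2 + k + 5/6.
Need (1)·f(k+1) − (1)·f(k) = k**2 + k + 5/6.
Degrees (0,0,2) ⇒ d ≤ 3.
A polynomial solution: f(k) = k*(2*k**2 + 3)/6.
Certificate R = B(k−1)f/C = k*(2*k**2 + 3)/(6*k**2 + 6*k + 5) gives s_k = k*(-2*k**2 - 3).
Verify: -6*k**2 - 6*k - 5 matches t_k.
Telescope: S(n) = s_(n+1) − s_(1) = -2*n**3 - 6*n**2 - 9*n - 5 − (-5) = n*(-2*n**2 - 6*n - 9).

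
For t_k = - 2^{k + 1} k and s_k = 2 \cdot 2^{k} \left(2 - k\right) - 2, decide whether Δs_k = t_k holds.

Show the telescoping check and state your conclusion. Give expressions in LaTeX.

valid; difference matches t_k

s_(k+1) = 2*2**(k + 1)*(1 - k) - 2
s_(k+1) − s_k = -2**(k + 1)*k
(s_(k+1) − s_k) − t_k = 0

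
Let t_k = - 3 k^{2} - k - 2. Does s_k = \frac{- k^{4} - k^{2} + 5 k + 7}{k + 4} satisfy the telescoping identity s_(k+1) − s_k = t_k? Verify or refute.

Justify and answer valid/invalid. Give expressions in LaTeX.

Invalid: residual \frac{3 \left(2 k^{3} + 14 k^{2} + 4 k + 15\right)}{k^{2} + 9 k + 20} ≠ 0.

s_(k+1) = (5*k - (k + 1)**4 - (k + 1)**2 + 12)/(k + 5)
s_(k+1) − s_k = (-3*k**4 - 22*k**3 - 29*k**2 - 26*k + 5)/(k**2 + 9*k + 20)
(s_(k+1) − s_k) − t_k = 3*(2*k**3 + 14*k**2 + 4*k + 15)/(k**2 + 9*k + 20)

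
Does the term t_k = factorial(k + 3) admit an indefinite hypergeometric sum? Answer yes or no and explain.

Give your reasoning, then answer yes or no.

t_(k+1)/t_k = k + 4.
Gosper form: A/B · C(k+1)/C(k) with A=k + 4, B=1, C=1.
Solve (k + 4)·f(k+1) − (1)·f(k) = 1.
deg f ≤ -1 (via 1,0,0).
d = -1 < 0 ⇒ no nonzero polynomial f; not summable.

No; the degree bound rules out any f.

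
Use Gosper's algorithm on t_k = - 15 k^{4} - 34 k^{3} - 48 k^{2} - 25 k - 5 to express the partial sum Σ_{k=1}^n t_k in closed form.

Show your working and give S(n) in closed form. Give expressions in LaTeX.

Compute t_(k+1)/t_k: get (15*k**4 + 94*k**3 + 240*k**2 + 283*k + 127)/(15*k**4 + 34*k**3 + 48*k**2 + 25*k + 5).
Factor: A=1; B=1; C=k**4 + 34*k**3/15 + 16*k**2/5 + 5*k/3 + 1/3.
f must satisfy (1)·f(k+1) − (1)·f(k) = k**4 + 34*k**3/15 + 16*k**2/5 + 5*k/3 + 1/3.
From deg A=0, deg B=0, deg C=4: d=5.
Solving with deg f ≤ 5: f(k) = k**2*(3*k**3 + k**2 + 4*k - 3)/15.
Certificate R = B(k−1)f/C = k**2*(3*k**3 + k**2 + 4*k - 3)/(15*k**4 + 34*k**3 + 48*k**2 + 25*k + 5) gives s_k = k**2*(-3*k**3 - k**2 - 4*k + 3).
Check: Δs_k = -15*k**4 - 34*k**3 - 48*k**2 - 25*k - 5. ✓
Evaluate: s_(n+1) = -3*n**5 - 16*n**4 - 38*n**3 - 45*n**2 - 25*n - 5; subtract s_(1) = -5 ⇒ S(n) = n*(-3*n**4 - 16*n**3 - 38*n**2 - 45*n - 25).

S(n) = n \left(- 3 n^{4} - 16 n^{3} - 38 n^{2} - 45 n - 25\right)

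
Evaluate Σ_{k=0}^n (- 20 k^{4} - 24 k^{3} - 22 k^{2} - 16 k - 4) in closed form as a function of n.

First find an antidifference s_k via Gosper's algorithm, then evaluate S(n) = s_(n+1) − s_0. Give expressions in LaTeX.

S(n) = - 4 n^{5} - 16 n^{4} - 26 n^{3} - 25 n^{2} - 15 n - 4

r(k) = (10*k**4 + 52*k**3 + 107*k**2 + 106*k + 43)/(10*k**4 + 12*k**3 + 11*k**2 + 8*k + 2) after simplifying.
Gosper form: A/B · C(k+1)/C(k) with A=1, B=1, C=k**4 + 6*k**3/5 + 11*k**2/10 + 4*k/5 + 1/5.
Solve (1)·f(k+1) − (1)·f(k) = k**4 + 6*k**3/5 + 11*k**2/10 + 4*k/5 + 1/5.
Bound: deg f ≤ 5.
Match coefficients ⇒ f(k) = k*(4*k**4 - 4*k**3 + 2*k**2 + 3*k - 1)/20.
R(k) = B(k−1)·f(k)/C(k) = k*(4*k**4 - 4*k**3 + 2*k**2 + 3*k - 1)/(2*(10*k**4 + 12*k**3 + 11*k**2 + 8*k + 2)); s_k = R·t_k = k*(-4*k**4 + 4*k**3 - 2*k**2 - 3*k + 1).
Check: Δs_k = -20*k**4 - 24*k**3 - 22*k**2 - 16*k - 4. ✓
Σ_(k=0)^n t_k = s_(n+1) − s_(0) = (-4*n**5 - 16*n**4 - 26*n**3 - 25*n**2 - 15*n - 4) − (0), i.e. -4*n**5 - 16*n**4 - 26*n**3 - 25*n**2 - 15*n - 4.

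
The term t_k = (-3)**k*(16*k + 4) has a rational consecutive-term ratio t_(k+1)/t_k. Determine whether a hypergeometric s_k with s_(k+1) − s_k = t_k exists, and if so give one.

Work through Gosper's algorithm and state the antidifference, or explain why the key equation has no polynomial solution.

s_k = (-3)**k*(2 - 4*k)

Step 1: r(k) = 3*(-4*k - 5)/(4*k + 1).
A = -3, B = 1, C = k + 1/4.
Solve (-3)·f(k+1) − (1)·f(k) = k + 1/4.
From deg A=0, deg B=0, deg C=1: d=1.
Solving with deg f ≤ 1: f(k) = -(2*k - 1)/8.
Then R = B(k−1)f/C = -(2*k - 1)/(2*(4*k + 1)), so s_k = R(k)·t_k = (-3)**k*(2 - 4*k).
Check: Δs_k = (-3)**k*(16*k + 4). ✓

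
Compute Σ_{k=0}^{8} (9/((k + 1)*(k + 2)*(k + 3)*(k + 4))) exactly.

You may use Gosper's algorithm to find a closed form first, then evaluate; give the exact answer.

Σ = 219/440

Compute t_(k+1)/t_k: get (k + 1)/(k + 5).
Take A(k)=k + 1, B(k)=k + 5, C(k)=1.
Set up (k + 1)·f(k+1) − (k + 4)·f(k) − (1) = 0.
Degrees (1,1,0) ⇒ d ≤ 3.
Match coefficients ⇒ f(k) = k*(k**2 + 6*k + 11)/18.
So s_k = (B(k−1)f/C)·t_k = (k*(k + 4)*(k**2 + 6*k + 11)/18)·t_k = k*(k**2 + 6*k + 11)/(2*(k + 1)*(k + 2)*(k + 3)).
Verify: 9/(k**4 + 10*k**3 + 35*k**2 + 50*k + 24) matches t_k.
Telescoping: Σ = s_(9) − s_(0) = 219/440 − (0) = 219/440.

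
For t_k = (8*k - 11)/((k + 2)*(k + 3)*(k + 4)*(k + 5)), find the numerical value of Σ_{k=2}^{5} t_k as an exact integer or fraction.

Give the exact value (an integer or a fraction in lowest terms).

Compute t_(k+1)/t_k: get (k + 2)*(8*k - 3)/((k + 6)*(8*k - 11)).
Take A(k)=k + 2, B(k)=k + 6, C(k)=k - 11/8.
Need (k + 2)·f(k+1) − (k + 5)·f(k) = k - 11/8.
Bound: deg f ≤ 3.
Solve for f: f(k) = -k*(k**2 + 9*k + 122)/192 (degree 3 ≤ 3).
Get s_k = R·t_k = k*(-k**2 - 9*k - 122)/(24*(k + 2)*(k + 3)*(k + 4)) with R(k) = B(k−1)f(k)/C(k) = -k*(k + 5)*(k**2 + 9*k + 122)/(24*(8*k - 11)).
Check: Δs_k = (8*k - 11)/(k**4 + 14*k**3 + 71*k**2 + 154*k + 120). ✓
Σ_(k=2)^(5) t_k = s_(6) − s_(2) = -53/720 − (-1/10) = 19/720.

Σ = 19/720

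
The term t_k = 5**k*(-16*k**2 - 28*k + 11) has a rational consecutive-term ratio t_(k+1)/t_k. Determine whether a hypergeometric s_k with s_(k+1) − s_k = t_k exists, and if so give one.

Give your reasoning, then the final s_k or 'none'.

Ratio r(k) = 5*(16*k**2 + 60*k + 33)/(16*k**2 + 28*k - 11).
Factor: A=5; B=1; C=k**2 + 7*k/4 - 11/16.
Set up (5)·f(k+1) − (1)·f(k) − (k**2 + 7*k/4 - 11/16) = 0.
Degrees (0,0,2) ⇒ d ≤ 2.
Coefficient equations give f(k) = (4*k**2 - 3*k - 4)/16.
Get s_k = R·t_k = 5**k*(-4*k**2 + 3*k + 4) with R(k) = B(k−1)f(k)/C(k) = (4*k**2 - 3*k - 4)/(16*k**2 + 28*k - 11).
s_(k+1) − s_k = 5**k*(-16*k**2 - 28*k + 11) = t_k.

s_k = 5**k*(-4*k**2 + 3*k + 4)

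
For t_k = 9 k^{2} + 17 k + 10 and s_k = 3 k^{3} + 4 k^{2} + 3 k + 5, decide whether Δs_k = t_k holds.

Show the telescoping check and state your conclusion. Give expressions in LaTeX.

s_(k+1) = 3*k**3 + 13*k**2 + 20*k + 15
s_(k+1) − s_k = 9*k**2 + 17*k + 10
(s_(k+1) − s_k) − t_k = 0

valid; difference matches t_k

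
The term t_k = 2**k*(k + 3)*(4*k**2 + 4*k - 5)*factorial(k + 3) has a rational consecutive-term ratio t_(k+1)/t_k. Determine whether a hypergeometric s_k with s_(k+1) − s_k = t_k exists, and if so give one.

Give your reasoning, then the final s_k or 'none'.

r(k) = (k + 4)**2*(8*k + 8*(k + 1)**2 - 2)/((k + 3)*(4*k**2 + 4*k - 5)) after simplifying.
Gosper form: A/B · C(k+1)/C(k) with A=2*k + 8, B=1, C=k**3 + 4*k**2 + 7*k/4 - 15/4.
Key eq: (2*k + 8)·f(k+1) = (1)·f(k) + (k**3 + 4*k**2 + 7*k/4 - 15/4).
d = 2 from the (1,0,3) case.
Solve for f: f(k) = (2*k**2 - 3*k - 1)/4 (degree 2 ≤ 2).
Then R = B(k−1)f/C = (2*k**2 - 3*k - 1)/((k + 3)*(4*k**2 + 4*k - 5)), so s_k = R(k)·t_k = 2**k*(2*k**2 - 3*k - 1)*factorial(k + 3).
s_(k+1) − s_k = 2**k*(k + 3)*(4*k**2 + 4*k - 5)*factorial(k + 3) = t_k.

s_k = 2**k*(2*k**2 - 3*k - 1)*factorial(k + 3)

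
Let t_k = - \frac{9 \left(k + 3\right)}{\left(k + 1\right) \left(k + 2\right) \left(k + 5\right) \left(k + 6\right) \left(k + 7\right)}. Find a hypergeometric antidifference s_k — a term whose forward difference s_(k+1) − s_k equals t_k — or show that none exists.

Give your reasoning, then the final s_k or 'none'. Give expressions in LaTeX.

s_k = \frac{k \left(- k^{2} - 12 k - 41\right)}{10 \left(k^{3} + 12 k^{2} + 41 k + 30\right)}

t_(k+1)/t_k = (k + 1)*(k + 4)*(k + 5)/((k + 3)**2*(k + 8)).
A = k + 1, B = k + 8, C = k**3 + 10*k**2 + 33*k + 36.
Set up (k + 1)·f(k+1) − (k + 7)·f(k) − (k**3 + 10*k**2 + 33*k + 36) = 0.
Bound: deg f ≤ 6.
Solve for f: f(k) = k*(k + 2)*(k + 3)*(k + 4)*(k**2 + 12*k + 41)/90 (degree 6 ≤ 6).
Get s_k = R·t_k = k*(-k**2 - 12*k - 41)/(10*(k**3 + 12*k**2 + 41*k + 30)) with R(k) = B(k−1)f(k)/C(k) = k*(k + 2)*(k + 7)*(k**2 + 12*k + 41)/(90*(k + 3)).
Δs = 9*(-k - 3)/(k**5 + 21*k**4 + 163*k**3 + 567*k**2 + 844*k + 420), as required.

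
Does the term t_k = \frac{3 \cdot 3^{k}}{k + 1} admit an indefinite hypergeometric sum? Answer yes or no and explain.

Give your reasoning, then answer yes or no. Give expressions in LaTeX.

Compute t_(k+1)/t_k: get 3*(k + 1)/(k + 2).
A = 3*k + 3, B = k + 2, C = 1.
f must satisfy (3*k + 3)·f(k+1) − (k + 1)·f(k) = 1.
deg f ≤ -1 (via 1,1,0).
Negative degree bound (-1): no f exists, t_k not Gosper-summable.

No — negative degree bound, so no certificate f.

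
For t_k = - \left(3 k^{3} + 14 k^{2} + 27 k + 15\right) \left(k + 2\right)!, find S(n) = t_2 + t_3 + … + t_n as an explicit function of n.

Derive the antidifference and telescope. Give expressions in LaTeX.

The ratio is (3*k**4 + 32*k**3 + 133*k**2 + 251*k + 177)/(3*k**3 + 14*k**2 + 27*k + 15).
A = k + 3, B = 1, C = k**3 + 14*k**2/3 + 9*k + 5.
Set up (k + 3)·f(k+1) − (1)·f(k) − (k**3 + 14*k**2/3 + 9*k + 5) = 0.
Degrees (1,0,3) ⇒ d ≤ 2.
Match coefficients ⇒ f(k) = k*(3*k + 2)/3.
R(k) = B(k−1)·f(k)/C(k) = k*(3*k + 2)/(3*k**3 + 14*k**2 + 27*k + 15); s_k = R·t_k = -k*(3*k + 2)*factorial(k + 2).
s_(k+1) − s_k = -(3*k**3 + 14*k**2 + 27*k + 15)*factorial(k + 2) = t_k.
s_(n+1) = -(n + 1)*(3*n + 5)*factorial(n + 3) and s_(2) = -384, so S(n) = -3*n**2*factorial(n + 3) - 8*n*factorial(n + 3) - 5*factorial(n + 3) + 384.

S(n) = - 3 n^{2} \left(n + 3\right)! - 8 n \left(n + 3\right)! - 5 \left(n + 3\right)! + 384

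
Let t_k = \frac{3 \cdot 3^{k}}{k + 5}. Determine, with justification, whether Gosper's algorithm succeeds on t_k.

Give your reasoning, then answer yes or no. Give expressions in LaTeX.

Ratio r(k) = 3*(k + 5)/(k + 6).
Take A(k)=3*k + 15, B(k)=k + 6, C(k)=1.
f must satisfy (3*k + 15)·f(k+1) − (k + 5)·f(k) = 1.
Bound: deg f ≤ -1.
Negative degree bound (-1): no f exists, t_k not Gosper-summable.

No. Not Gosper-summable.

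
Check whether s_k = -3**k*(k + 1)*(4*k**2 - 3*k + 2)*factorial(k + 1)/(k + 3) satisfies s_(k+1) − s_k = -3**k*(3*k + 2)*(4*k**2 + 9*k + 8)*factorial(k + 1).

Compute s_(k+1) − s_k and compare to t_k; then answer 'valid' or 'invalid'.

s_(k+1) = -3**(k + 1)*(k + 2)*(4*k**2 + 5*k + 3)*factorial(k + 2)/(k + 4)
s_(k+1) − s_k = -3**k*(12*k**5 + 95*k**4 + 289*k**3 + 444*k**2 + 326*k + 100)*factorial(k + 1)/((k + 3)*(k + 4))
(s_(k+1) − s_k) − t_k = 2*3**k*(12*k**4 + 71*k**3 + 143*k**2 + 145*k + 46)*factorial(k + 1)/((k + 3)*(k + 4))

Invalid: residual 2*3**k*(12*k**4 + 71*k**3 + 143*k**2 + 145*k + 46)*factorial(k + 1)/((k + 3)*(k + 4)) ≠ 0.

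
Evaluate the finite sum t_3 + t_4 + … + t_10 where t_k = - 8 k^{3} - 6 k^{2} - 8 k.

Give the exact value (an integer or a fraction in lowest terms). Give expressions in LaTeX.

Σ = -26824

Step 1: r(k) = (4*k**3 + 15*k**2 + 22*k + 11)/(k*(4*k**2 + 3*k + 4)).
A = 1, B = 1, C = k**3 + 3*k**2/4 + k.
Solve (1)·f(k+1) − (1)·f(k) = k**3 + 3*k**2/4 + k.
From deg A=0, deg B=0, deg C=3: d=4.
Solve for f: f(k) = k*(k - 1)*(2*k**2 + 3)/8 (degree 4 ≤ 4).
Get s_k = R·t_k = k*(-2*k**3 + 2*k**2 - 3*k + 3) with R(k) = B(k−1)f(k)/C(k) = (k - 1)*(2*k**2 + 3)/(2*(4*k**2 + 3*k + 4)).
Δs = 2*k*(-4*k**2 - 3*k - 4), as required.
Σ_(k=3)^(10) t_k = s_(11) − s_(3) = -26950 − (-126) = -26824.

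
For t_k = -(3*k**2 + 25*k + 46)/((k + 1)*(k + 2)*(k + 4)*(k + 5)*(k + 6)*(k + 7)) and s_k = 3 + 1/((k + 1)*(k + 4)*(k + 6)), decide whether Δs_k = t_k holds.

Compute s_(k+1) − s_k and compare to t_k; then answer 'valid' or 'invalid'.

valid (s_(k+1) − s_k reduces to t_k)

s_(k+1) = 3 + 1/((k + 2)*(k + 5)*(k + 7))
s_(k+1) − s_k = 1/((k + 2)*(k + 5)*(k + 7)) - 1/((k + 1)*(k + 4)*(k + 6))
(s_(k+1) − s_k) − t_k = 0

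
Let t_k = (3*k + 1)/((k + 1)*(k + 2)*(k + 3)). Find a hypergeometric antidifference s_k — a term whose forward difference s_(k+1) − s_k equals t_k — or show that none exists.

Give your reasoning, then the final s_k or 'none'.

Compute t_(k+1)/t_k: get (k + 1)*(3*k + 4)/((k + 4)*(3*k + 1)).
So A=k + 1 and B=k + 4, with C=k + 1/3.
Set up (k + 1)·f(k+1) − (k + 3)·f(k) − (k + 1/3) = 0.
From deg A=1, deg B=1, deg C=1: d=2.
Solving with deg f ≤ 2: f(k) = k**2/3.
Certificate R = B(k−1)f/C = k**2*(k + 3)/(3*k + 1) gives s_k = k**2/((k + 1)*(k + 2)).
s_(k+1) − s_k = (3*k + 1)/(k**3 + 6*k**2 + 11*k + 6) = t_k.

s_k = k**2/((k + 1)*(k + 2))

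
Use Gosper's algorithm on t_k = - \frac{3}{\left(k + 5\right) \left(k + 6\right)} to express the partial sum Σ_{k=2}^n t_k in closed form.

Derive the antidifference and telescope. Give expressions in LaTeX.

t_(k+1)/t_k = (k + 5)/(k + 7).
A = k + 5, B = k + 7, C = 1.
Set up (k + 5)·f(k+1) − (k + 6)·f(k) − (1) = 0.
Bound: deg f ≤ 1.
Coefficient equations give f(k) = k/5.
Get s_k = R·t_k = -3*k/(5*k + 25) with R(k) = B(k−1)f(k)/C(k) = k*(k + 6)/5.
Δs = -3/(k**2 + 11*k + 30), as required.
s_(n+1) = 3*(-n - 1)/(5*(n + 6)) and s_(2) = -6/35, so S(n) = 3*(1 - n)/(7*(n + 6)).

S(n) = \frac{3 \left(1 - n\right)}{7 \left(n + 6\right)}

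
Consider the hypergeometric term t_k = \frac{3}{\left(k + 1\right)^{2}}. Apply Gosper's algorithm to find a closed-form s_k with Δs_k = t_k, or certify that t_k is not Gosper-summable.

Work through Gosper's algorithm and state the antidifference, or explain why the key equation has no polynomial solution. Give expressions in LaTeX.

r(k) = (k + 1)**2/(k + 2)**2 after simplifying.
Take A(k)=k**2 + 2*k + 1, B(k)=k**2 + 4*k + 4, C(k)=1.
Solve (k**2 + 2*k + 1)·f(k+1) − (k**2 + 2*k + 1)·f(k) = 1.
d = 0 from the (2,2,0) case.
f = c0 ⇒ A·f(k+1) − B(k−1)·f(k) − C = -1. The system {-1 = 0} is inconsistent; no antidifference.

none (Gosper's algorithm certifies no s_k)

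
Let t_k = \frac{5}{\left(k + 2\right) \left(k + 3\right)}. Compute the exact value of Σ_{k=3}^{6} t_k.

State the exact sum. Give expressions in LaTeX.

Step 1: r(k) = (k + 2)/(k + 4).
Factor: A=k + 2; B=k + 4; C=1.
f must satisfy (k + 2)·f(k+1) − (k + 3)·f(k) = 1.
d = 1 from the (1,1,0) case.
Solve for f: f(k) = k/2 (degree 1 ≤ 1).
Certificate R = B(k−1)f/C = k*(k + 3)/2 gives s_k = 5*k/(2*(k + 2)).
Verify: 5/(k**2 + 5*k + 6) matches t_k.
Sum = s_(7) − s_(3); s_(7) = 35/18, s_(3) = 3/2 ⇒ 4/9.

Σ = 4/9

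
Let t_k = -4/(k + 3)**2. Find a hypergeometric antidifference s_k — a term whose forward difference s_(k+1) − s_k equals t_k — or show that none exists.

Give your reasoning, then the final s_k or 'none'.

none (Gosper's algorithm certifies no s_k)

t_(k+1)/t_k = (k + 3)**2/(k + 4)**2.
Gosper form: A/B · C(k+1)/C(k) with A=k**2 + 6*k + 9, B=k**2 + 8*k + 16, C=1.
f must satisfy (k**2 + 6*k + 9)·f(k+1) − (k**2 + 6*k + 9)·f(k) = 1.
Bound: deg f ≤ 0.
Generic f = c0 gives residual -1; -1 = 0 cannot hold, so t_k is not Gosper-summable.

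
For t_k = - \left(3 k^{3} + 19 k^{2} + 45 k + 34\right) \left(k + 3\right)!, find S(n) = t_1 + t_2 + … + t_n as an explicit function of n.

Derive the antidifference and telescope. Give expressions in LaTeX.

S(n) = - 3 n^{2} \left(n + 4\right)! - 10 n \left(n + 4\right)! - 9 \left(n + 4\right)! + 216

r(k) = (3*k**4 + 40*k**3 + 204*k**2 + 469*k + 404)/(3*k**3 + 19*k**2 + 45*k + 34) after simplifying.
A = k + 4, B = 1, C = k**3 + 19*k**2/3 + 15*k + 34/3.
Key eq: (k + 4)·f(k+1) = (1)·f(k) + (k**3 + 19*k**2/3 + 15*k + 34/3).
d = 2 from the (1,0,3) case.
Match coefficients ⇒ f(k) = (3*k**2 + 4*k + 2)/3.
Get s_k = R·t_k = -(3*k**2 + 4*k + 2)*factorial(k + 3) with R(k) = B(k−1)f(k)/C(k) = (3*k**2 + 4*k + 2)/(3*k**3 + 19*k**2 + 45*k + 34).
s_(k+1) − s_k = -(3*k**3 + 19*k**2 + 45*k + 34)*factorial(k + 3) = t_k.
Telescope: S(n) = s_(n+1) − s_(1) = -(3*n**2 + 10*n + 9)*factorial(n + 4) − (-216) = -3*n**2*factorial(n + 4) - 10*n*factorial(n + 4) - 9*factorial(n + 4) + 216.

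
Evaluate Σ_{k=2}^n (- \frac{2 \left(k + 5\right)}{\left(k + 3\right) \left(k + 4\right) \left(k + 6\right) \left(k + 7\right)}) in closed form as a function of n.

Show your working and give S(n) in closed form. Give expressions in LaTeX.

r(k) = (k + 3)*(k + 6)**2/((k + 5)**2*(k + 8)) after simplifying.
Factor: A=k + 3; B=k + 8; C=k**2 + 10*k + 25.
Set up (k + 3)·f(k+1) − (k + 7)·f(k) − (k**2 + 10*k + 25) = 0.
Degrees (1,1,2) ⇒ d ≤ 4.
A polynomial solution: f(k) = k*(k + 4)*(k + 5)*(k + 9)/36.
Then R = B(k−1)f/C = k*(k + 4)*(k + 7)*(k + 9)/(36*(k + 5)), so s_k = R(k)·t_k = k*(-k - 9)/(18*(k**2 + 9*k + 18)).
Check: Δs_k = 2*(-k - 5)/(k**4 + 20*k**3 + 145*k**2 + 450*k + 504). ✓
Telescope: S(n) = s_(n+1) − s_(2) = (-n**2 - 11*n - 10)/(18*(n**2 + 11*n + 28)) − (-11/360) = (-n**2 - 11*n + 12)/(40*(n**2 + 11*n + 28)).

S(n) = \frac{- n^{2} - 11 n + 12}{40 \left(n^{2} + 11 n + 28\right)}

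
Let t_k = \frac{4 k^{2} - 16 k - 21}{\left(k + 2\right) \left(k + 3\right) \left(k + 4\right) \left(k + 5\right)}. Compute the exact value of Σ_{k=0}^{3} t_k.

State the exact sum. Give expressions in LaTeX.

Σ = -37/112

The ratio is (4*k**3 - 49*k - 66)/(4*k**3 + 8*k**2 - 117*k - 126).
Gosper form: A/B · C(k+1)/C(k) with A=k + 2, B=k + 6, C=k**2 - 4*k - 21/4.
Need (k + 2)·f(k+1) − (k + 5)·f(k) = k**2 - 4*k - 21/4.
deg f ≤ 3 (via 1,1,2).
Solve for f: f(k) = -k*(k**2 + 41*k + 42)/32 (degree 3 ≤ 3).
Then R = B(k−1)f/C = -k*(k + 5)*(k**2 + 41*k + 42)/(8*(4*k**2 - 16*k - 21)), so s_k = R(k)·t_k = k*(-k**2 - 41*k - 42)/(8*(k + 2)*(k + 3)*(k + 4)).
s_(k+1) − s_k = (4*k**2 - 16*k - 21)/(k**4 + 14*k**3 + 71*k**2 + 154*k + 120) = t_k.
Sum = s_(4) − s_(0); s_(4) = -37/112, s_(0) = 0 ⇒ -37/112.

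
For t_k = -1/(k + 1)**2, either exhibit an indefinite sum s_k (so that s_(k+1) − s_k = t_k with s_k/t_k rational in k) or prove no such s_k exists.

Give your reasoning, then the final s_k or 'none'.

t_(k+1)/t_k = (k + 1)**2/(k + 2)**2.
Normal form (A,B,C) = (k**2 + 2*k + 1, k**2 + 4*k + 4, 1).
Key eq: (k**2 + 2*k + 1)·f(k+1) = (k**2 + 2*k + 1)·f(k) + (1).
d = 0 from the (2,2,0) case.
f = c0 ⇒ A·f(k+1) − B(k−1)·f(k) − C = -1. The system {-1 = 0} is inconsistent; no antidifference.

none (Gosper's algorithm certifies no s_k)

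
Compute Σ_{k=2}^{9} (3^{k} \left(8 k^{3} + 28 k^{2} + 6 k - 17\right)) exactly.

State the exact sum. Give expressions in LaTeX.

Σ = 210568680

Ratio r(k) = 3*(8*k**3 + 52*k**2 + 86*k + 25)/(8*k**3 + 28*k**2 + 6*k - 17).
Factor: A=3; B=1; C=k**3 + 7*k**2/2 + 3*k/4 - 17/8.
f must satisfy (3)·f(k+1) − (1)·f(k) = k**3 + 7*k**2/2 + 3*k/4 - 17/8.
deg f ≤ 3 (via 0,0,3).
Solve for f: f(k) = (4*k**3 - 4*k**2 - 3*k - 4)/8 (degree 3 ≤ 3).
Certificate R = B(k−1)f/C = (4*k**3 - 4*k**2 - 3*k - 4)/(8*k**3 + 28*k**2 + 6*k - 17) gives s_k = 3**k*(4*k**3 - 4*k**2 - 3*k - 4).
Check: Δs_k = 3**k*(8*k**3 + 28*k**2 + 6*k - 17). ✓
Sum = s_(10) − s_(2); s_(10) = 210568734, s_(2) = 54 ⇒ 210568680.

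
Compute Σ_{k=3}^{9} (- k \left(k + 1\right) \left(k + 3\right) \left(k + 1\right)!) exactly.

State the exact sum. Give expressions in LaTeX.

t_(k+1)/t_k = (k + 2)**2*(k + 4)/(k*(k + 3)).
Take A(k)=k + 2, B(k)=1, C(k)=k**3 + 4*k**2 + 3*k.
Key eq: (k + 2)·f(k+1) = (1)·f(k) + (k**3 + 4*k**2 + 3*k).
Bound: deg f ≤ 2.
A polynomial solution: f(k) = k**2 + k - 4.
Then R = B(k−1)f/C = (k**2 + k - 4)/(k*(k + 1)*(k + 3)), so s_k = R(k)·t_k = -(k**2 + k - 4)*factorial(k + 1).
Verify: -k*(k + 1)*(k + 3)*factorial(k + 1) matches t_k.
Sum = s_(10) − s_(3); s_(10) = -4231180800, s_(3) = -192 ⇒ -4231180608.

Σ = -4231180608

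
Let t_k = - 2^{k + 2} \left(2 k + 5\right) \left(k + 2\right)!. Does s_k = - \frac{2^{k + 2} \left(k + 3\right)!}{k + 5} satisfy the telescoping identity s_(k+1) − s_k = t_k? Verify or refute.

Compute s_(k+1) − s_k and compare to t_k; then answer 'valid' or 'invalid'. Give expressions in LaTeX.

Invalid: residual \frac{2^{k + 3} \left(2 k^{2} + 15 k + 24\right) \left(k + 2\right)!}{\left(k + 5\right) \left(k + 6\right)} ≠ 0.

s_(k+1) = -2**(k + 3)*factorial(k + 4)/(k + 6)
s_(k+1) − s_k = -2**(k + 2)*(2*k**2 + 17*k + 34)*factorial(k + 3)/((k + 5)*(k + 6))
(s_(k+1) − s_k) − t_k = 2**(k + 3)*(2*k**2 + 15*k + 24)*factorial(k + 2)/((k + 5)*(k + 6))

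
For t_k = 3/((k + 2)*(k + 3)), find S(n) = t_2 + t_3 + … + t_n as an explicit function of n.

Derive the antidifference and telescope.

The ratio is (k + 2)/(k + 4).
Factor: A=k + 2; B=k + 4; C=1.
Need (k + 2)·f(k+1) − (k + 3)·f(k) = 1.
From deg A=1, deg B=1, deg C=0: d=1.
Solve for f: f(k) = k/2 (degree 1 ≤ 1).
Then R = B(k−1)f/C = k*(k + 3)/2, so s_k = R(k)·t_k = 3*k/(2*(k + 2)).
Verify: 3/(k**2 + 5*k + 6) matches t_k.
Σ_(k=2)^n t_k = s_(n+1) − s_(2) = (3*(n + 1)/(2*(n + 3))) − (3/4), i.e. 3*(n - 1)/(4*(n + 3)).

S(n) = 3*(n - 1)/(4*(n + 3))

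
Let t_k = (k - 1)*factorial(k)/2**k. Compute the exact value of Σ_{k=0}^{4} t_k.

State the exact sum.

t_(k+1)/t_k = k*(k + 1)/(2*(k - 1)).
A = k/2 + 1/2, B = 1, C = k - 1.
Key eq: (k/2 + 1/2)·f(k+1) = (1)·f(k) + (k - 1).
Bound: deg f ≤ 0.
Solving with deg f ≤ 0: f(k) = 2.
Certificate R = B(k−1)f/C = 2/(k - 1) gives s_k = 2**(1 - k)*factorial(k).
Verify: (k - 1)*factorial(k)/2**k matches t_k.
Σ_(k=0)^(4) t_k = s_(5) − s_(0) = 15/2 − (2) = 11/2.

Σ = 11/2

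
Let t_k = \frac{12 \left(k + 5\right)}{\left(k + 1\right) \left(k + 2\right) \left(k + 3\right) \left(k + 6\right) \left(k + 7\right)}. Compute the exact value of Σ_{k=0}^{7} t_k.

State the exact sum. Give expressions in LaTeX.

Σ = 104/315

Compute t_(k+1)/t_k: get (k + 1)*(k + 6)**2/((k + 4)*(k + 5)*(k + 8)).
Gosper form: A/B · C(k+1)/C(k) with A=k + 1, B=k + 8, C=k**3 + 14*k**2 + 65*k + 100.
f must satisfy (k + 1)·f(k+1) − (k + 7)·f(k) = k**3 + 14*k**2 + 65*k + 100.
Bound: deg f ≤ 6.
Solve for f: f(k) = k*(k + 3)*(k + 4)**2*(k + 5)**2/36 (degree 6 ≤ 6).
Then R = B(k−1)f/C = k*(k + 3)*(k + 4)*(k + 7)/36, so s_k = R(k)·t_k = k*(k**2 + 9*k + 20)/(3*(k**3 + 9*k**2 + 20*k + 12)).
Δs = 12*(k + 5)/(k**5 + 19*k**4 + 131*k**3 + 401*k**2 + 540*k + 252), as required.
Σ_(k=0)^(7) t_k = s_(8) − s_(0) = 104/315 − (0) = 104/315.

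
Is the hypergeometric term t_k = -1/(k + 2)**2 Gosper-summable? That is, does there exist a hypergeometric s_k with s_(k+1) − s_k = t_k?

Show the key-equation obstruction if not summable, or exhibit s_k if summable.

No; the coefficient equations for f are inconsistent.

Step 1: r(k) = (k + 2)**2/(k + 3)**2.
A = k**2 + 4*k + 4, B = k**2 + 6*k + 9, C = 1.
Key eq: (k**2 + 4*k + 4)·f(k+1) = (k**2 + 4*k + 4)·f(k) + (1).
Bound: deg f ≤ 0.
Put f(k) = c0: A·f(k+1) − B(k−1)·f(k) − C = -1; need -1 = 0 — inconsistent ⇒ no f, not summable.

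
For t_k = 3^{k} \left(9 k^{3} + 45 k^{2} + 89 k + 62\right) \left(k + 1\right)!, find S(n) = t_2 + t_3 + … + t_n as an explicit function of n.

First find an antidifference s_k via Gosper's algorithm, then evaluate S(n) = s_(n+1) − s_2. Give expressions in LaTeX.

Compute t_(k+1)/t_k: get 3*(9*k**4 + 90*k**3 + 350*k**2 + 617*k + 410)/(9*k**3 + 45*k**2 + 89*k + 62).
So A=3*k + 6 and B=1, with C=k**3 + 5*k**2 + 89*k/9 + 62/9.
Solve (3*k + 6)·f(k+1) − (1)·f(k) = k**3 + 5*k**2 + 89*k/9 + 62/9.
Degrees (1,0,3) ⇒ d ≤ 2.
Solve for f: f(k) = (3*k**2 + 4*k + 4)/9 (degree 2 ≤ 2).
Then R = B(k−1)f/C = (3*k**2 + 4*k + 4)/(9*k**3 + 45*k**2 + 89*k + 62), so s_k = R(k)·t_k = 3**k*(3*k**2 + 4*k + 4)*factorial(k + 1).
Check: Δs_k = 3**k*(9*k**3 + 45*k**2 + 89*k + 62)*factorial(k + 1). ✓
Evaluate: s_(n+1) = 3**(n + 1)*(3*n**2 + 10*n + 11)*factorial(n + 2); subtract s_(2) = 1296 ⇒ S(n) = 9*3**n*n**4*factorial(n) + 57*3**n*n**3*factorial(n) + 141*3**n*n**2*factorial(n) + 159*3**n*n*factorial(n) + 66*3**n*factorial(n) - 1296.

S(n) = 9 \cdot 3^{n} n^{4} n! + 57 \cdot 3^{n} n^{3} n! + 141 \cdot 3^{n} n^{2} n! + 159 \cdot 3^{n} n n! + 66 \cdot 3^{n} n! - 1296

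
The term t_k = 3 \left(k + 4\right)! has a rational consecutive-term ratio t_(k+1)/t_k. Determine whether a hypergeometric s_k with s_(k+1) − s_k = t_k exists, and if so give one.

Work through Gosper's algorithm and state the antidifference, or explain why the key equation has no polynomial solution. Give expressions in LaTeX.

Ratio r(k) = k + 5.
Factor: A=k + 5; B=1; C=1.
Key eq: (k + 5)·f(k+1) = (1)·f(k) + (1).
deg f ≤ -1 (via 1,0,0).
deg f ≤ -1 is impossible — no certificate.

none — t_k is not Gosper-summable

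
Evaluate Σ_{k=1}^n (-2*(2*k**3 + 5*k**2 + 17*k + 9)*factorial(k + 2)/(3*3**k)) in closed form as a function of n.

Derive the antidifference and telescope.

S(n) = (60*3**n - 4*n**5*factorial(n) - 34*n**4*factorial(n) - 114*n**3*factorial(n) - 194*n**2*factorial(n) - 170*n*factorial(n) - 60*factorial(n))/(3*3**n)

Ratio r(k) = (2*k**4 + 17*k**3 + 66*k**2 + 132*k + 99)/(3*(2*k**3 + 5*k**2 + 17*k + 9)).
A = k/3 + 1, B = 1, C = k**3 + 5*k**2/2 + 17*k/2 + 9/2.
Key eq: (k/3 + 1)·f(k+1) = (1)·f(k) + (k**3 + 5*k**2/2 + 17*k/2 + 9/2).
deg f ≤ 2 (via 1,0,3).
Solving with deg f ≤ 2: f(k) = 3*(2*k**2 + k + 2)/2.
So s_k = (B(k−1)f/C)·t_k = (3*(2*k**2 + k + 2)/(2*k**3 + 5*k**2 + 17*k + 9))·t_k = -2*(2*k**2 + k + 2)*factorial(k + 2)/3**k.
Check: Δs_k = -2*(2*k**3 + 5*k**2 + 17*k + 9)*factorial(k + 2)/(3*3**k). ✓
Σ_(k=1)^n t_k = s_(n+1) − s_(1) = (-2*3**(-n - 1)*(2*n**2 + 5*n + 5)*factorial(n + 3)) − (-20), i.e. (60*3**n - 4*n**5*factorial(n) - 34*n**4*factorial(n) - 114*n**3*factorial(n) - 194*n**2*factorial(n) - 170*n*factorial(n) - 60*factorial(n))/(3*3**n).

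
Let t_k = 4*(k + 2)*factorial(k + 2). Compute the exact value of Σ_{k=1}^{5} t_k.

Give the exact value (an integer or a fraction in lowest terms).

Step 1: r(k) = (k + 3)**2/(k + 2).
Take A(k)=k + 3, B(k)=1, C(k)=k + 2.
Key eq: (k + 3)·f(k+1) = (1)·f(k) + (k + 2).
Bound: deg f ≤ 0.
Match coefficients ⇒ f(k) = 1.
Then R = B(k−1)f/C = 1/(k + 2), so s_k = R(k)·t_k = 4*factorial(k + 2).
Check: Δs_k = 4*(k + 2)*factorial(k + 2). ✓
Sum = s_(6) − s_(1); s_(6) = 161280, s_(1) = 24 ⇒ 161256.

Σ = 161256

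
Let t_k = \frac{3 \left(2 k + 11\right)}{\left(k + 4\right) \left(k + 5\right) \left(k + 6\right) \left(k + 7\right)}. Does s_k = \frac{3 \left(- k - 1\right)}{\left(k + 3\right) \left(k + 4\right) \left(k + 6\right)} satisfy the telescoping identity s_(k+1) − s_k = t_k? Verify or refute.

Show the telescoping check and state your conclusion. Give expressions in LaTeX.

Invalid: residual \frac{6 \left(- 3 k - 17\right)}{k^{5} + 25 k^{4} + 245 k^{3} + 1175 k^{2} + 2754 k + 2520} ≠ 0.

s_(k+1) = 3*(-k - 2)/((k + 4)*(k + 5)*(k + 7))
s_(k+1) − s_k = 3*(2*k**2 + 11*k - 1)/(k**5 + 25*k**4 + 245*k**3 + 1175*k**2 + 2754*k + 2520)
(s_(k+1) − s_k) − t_k = 6*(-3*k - 17)/(k**5 + 25*k**4 + 245*k**3 + 1175*k**2 + 2754*k + 2520)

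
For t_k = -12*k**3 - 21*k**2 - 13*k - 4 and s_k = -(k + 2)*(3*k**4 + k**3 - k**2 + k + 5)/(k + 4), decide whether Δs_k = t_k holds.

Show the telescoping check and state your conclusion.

s_(k+1) = -(k + 3)*(k + 3*(k + 1)**4 + (k + 1)**3 - (k + 1)**2 + 6)/(k + 5)
s_(k+1) − s_k = (-12*k**5 - 111*k**4 - 306*k**3 - 345*k**2 - 186*k - 58)/(k**2 + 9*k + 20)
(s_(k+1) − s_k) − t_k = 2*(9*k**4 + 68*k**3 + 98*k**2 + 55*k + 11)/(k**2 + 9*k + 20)

Invalid: residual 2*(9*k**4 + 68*k**3 + 98*k**2 + 55*k + 11)/(k**2 + 9*k + 20) ≠ 0.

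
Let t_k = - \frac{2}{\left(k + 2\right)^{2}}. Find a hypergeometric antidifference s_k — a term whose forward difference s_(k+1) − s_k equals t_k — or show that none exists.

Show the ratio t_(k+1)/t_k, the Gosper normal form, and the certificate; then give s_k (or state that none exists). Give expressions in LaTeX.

no hypergeometric antidifference exists

r(k) = (k + 2)**2/(k + 3)**2 after simplifying.
Gosper form: A/B · C(k+1)/C(k) with A=k**2 + 4*k + 4, B=k**2 + 6*k + 9, C=1.
Key eq: (k**2 + 4*k + 4)·f(k+1) = (k**2 + 4*k + 4)·f(k) + (1).
d = 0 from the (2,2,0) case.
Generic f = c0 gives residual -1; -1 = 0 cannot hold, so t_k is not Gosper-summable.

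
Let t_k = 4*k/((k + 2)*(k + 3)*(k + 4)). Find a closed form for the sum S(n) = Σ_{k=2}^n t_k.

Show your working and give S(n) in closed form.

Ratio r(k) = (k + 1)*(k + 2)/(k*(k + 5)).
Gosper form: A/B · C(k+1)/C(k) with A=k + 2, B=k + 5, C=k.
Set up (k + 2)·f(k+1) − (k + 4)·f(k) − (k) = 0.
Degrees (1,1,1) ⇒ d ≤ 2.
Solving with deg f ≤ 2: f(k) = k*(k - 1)/6.
Certificate R = B(k−1)f/C = (k - 1)*(k + 4)/6 gives s_k = 2*k*(k - 1)/(3*(k + 2)*(k + 3)).
Δs = 4*k/(k**3 + 9*k**2 + 26*k + 24), as required.
Telescope: S(n) = s_(n+1) − s_(2) = 2*n*(n + 1)/(3*(n**2 + 7*n + 12)) − (1/15) = (3*n**2 + n - 4)/(5*(n**2 + 7*n + 12)).

S(n) = (3*n**2 + n - 4)/(5*(n**2 + 7*n + 12))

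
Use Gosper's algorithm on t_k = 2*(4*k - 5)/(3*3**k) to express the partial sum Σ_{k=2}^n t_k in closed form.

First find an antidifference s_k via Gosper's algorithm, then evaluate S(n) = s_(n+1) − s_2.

Compute t_(k+1)/t_k: get (4*k - 1)/(3*(4*k - 5)).
So A=1/3 and B=1, with C=k - 5/4.
Need (1/3)·f(k+1) − (1)·f(k) = k - 5/4.
Degrees (0,0,1) ⇒ d ≤ 1.
Solve for f: f(k) = -3*(4*k - 3)/8 (degree 1 ≤ 1).
R(k) = B(k−1)·f(k)/C(k) = -3*(4*k - 3)/(2*(4*k - 5)); s_k = R·t_k = (3 - 4*k)/3**k.
Verify: 2*(4*k - 5)/(3*3**k) matches t_k.
Telescope: S(n) = s_(n+1) − s_(2) = 3**(-n - 1)*(-4*n - 1) − (-5/9) = 3**(-n - 2)*(5*3**n - 12*n - 3).

S(n) = 3**(-n - 2)*(5*3**n - 12*n - 3)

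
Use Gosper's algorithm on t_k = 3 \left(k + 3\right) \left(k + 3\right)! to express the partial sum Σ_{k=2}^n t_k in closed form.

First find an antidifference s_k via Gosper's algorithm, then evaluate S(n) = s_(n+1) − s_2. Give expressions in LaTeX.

r(k) = (k + 4)**2/(k + 3) after simplifying.
Factor: A=k + 4; B=1; C=k + 3.
Set up (k + 4)·f(k+1) − (1)·f(k) − (k + 3) = 0.
d = 0 from the (1,0,1) case.
Solve for f: f(k) = 1 (degree 0 ≤ 0).
Get s_k = R·t_k = 3*factorial(k + 3) with R(k) = B(k−1)f(k)/C(k) = 1/(k + 3).
Check: Δs_k = 3*(k + 3)*factorial(k + 3). ✓
Telescope: S(n) = s_(n+1) − s_(2) = 3*factorial(n + 4) − (360) = 3*factorial(n + 4) - 360.

S(n) = 3 \left(n + 4\right)! - 360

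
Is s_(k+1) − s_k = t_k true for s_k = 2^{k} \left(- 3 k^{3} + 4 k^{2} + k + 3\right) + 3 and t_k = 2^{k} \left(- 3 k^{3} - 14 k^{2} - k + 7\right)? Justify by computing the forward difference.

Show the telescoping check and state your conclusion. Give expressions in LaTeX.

s_(k+1) = 2**(k + 1)*(k - 3*(k + 1)**3 + 4*(k + 1)**2 + 4) + 3
s_(k+1) − s_k = 2**k*(-3*k**3 - 14*k**2 - k + 7)
(s_(k+1) − s_k) − t_k = 0

Valid — Δs_k = t_k.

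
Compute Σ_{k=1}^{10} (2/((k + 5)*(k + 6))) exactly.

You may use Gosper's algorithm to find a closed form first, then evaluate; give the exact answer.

r(k) = (k + 5)/(k + 7) after simplifying.
So A=k + 5 and B=k + 7, with C=1.
Solve (k + 5)·f(k+1) − (k + 6)·f(k) = 1.
Degrees (1,1,0) ⇒ d ≤ 1.
A polynomial solution: f(k) = k/5.
R(k) = B(k−1)·f(k)/C(k) = k*(k + 6)/5; s_k = R·t_k = 2*k/(5*(k + 5)).
s_(k+1) − s_k = 2/(k**2 + 11*k + 30) = t_k.
Sum = s_(11) − s_(1); s_(11) = 11/40, s_(1) = 1/15 ⇒ 5/24.

Σ = 5/24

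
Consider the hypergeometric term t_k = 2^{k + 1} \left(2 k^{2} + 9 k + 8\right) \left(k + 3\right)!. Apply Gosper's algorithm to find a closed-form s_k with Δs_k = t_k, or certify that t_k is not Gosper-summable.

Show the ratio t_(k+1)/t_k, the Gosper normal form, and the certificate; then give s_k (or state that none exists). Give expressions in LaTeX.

s_k = 2^{k + 1} k \left(k + 3\right)!

Step 1: r(k) = 2*(2*k**3 + 21*k**2 + 71*k + 76)/(2*k**2 + 9*k + 8).
Factor: A=2*k + 8; B=1; C=k**2 + 9*k/2 + 4.
Need (2*k + 8)·f(k+1) − (1)·f(k) = k**2 + 9*k/2 + 4.
deg f ≤ 1 (via 1,0,2).
Coefficient equations give f(k) = k/2.
Then R = B(k−1)f/C = k/(2*k**2 + 9*k + 8), so s_k = R(k)·t_k = 2**(k + 1)*k*factorial(k + 3).
Verify: 2**(k + 1)*(2*k**2 + 9*k + 8)*factorial(k + 3) matches t_k.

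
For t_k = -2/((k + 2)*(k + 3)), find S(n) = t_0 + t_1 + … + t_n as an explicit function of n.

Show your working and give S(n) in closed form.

The ratio is (k + 2)/(k + 4).
A = k + 2, B = k + 4, C = 1.
Key eq: (k + 2)·f(k+1) = (k + 3)·f(k) + (1).
deg f ≤ 1 (via 1,1,0).
Solve for f: f(k) = k/2 (degree 1 ≤ 1).
R(k) = B(k−1)·f(k)/C(k) = k*(k + 3)/2; s_k = R·t_k = -k/(k + 2).
s_(k+1) − s_k = -2/(k**2 + 5*k + 6) = t_k.
Telescope: S(n) = s_(n+1) − s_(0) = (-n - 1)/(n + 3) − (0) = (-n - 1)/(n + 3).

S(n) = (-n - 1)/(n + 3)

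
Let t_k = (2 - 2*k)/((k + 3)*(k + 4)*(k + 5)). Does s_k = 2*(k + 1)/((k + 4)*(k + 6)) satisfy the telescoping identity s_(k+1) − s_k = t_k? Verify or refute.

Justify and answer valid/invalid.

s_(k+1) = 2*(k + 2)/((k + 5)*(k + 7))
s_(k+1) − s_k = 2*(-k**2 - 3*k + 13)/(k**4 + 22*k**3 + 179*k**2 + 638*k + 840)
(s_(k+1) − s_k) − t_k = 6*(2*k**2 + 11*k - 1)/(k**5 + 25*k**4 + 245*k**3 + 1175*k**2 + 2754*k + 2520)

Invalid: residual 6*(2*k**2 + 11*k - 1)/(k**5 + 25*k**4 + 245*k**3 + 1175*k**2 + 2754*k + 2520) ≠ 0.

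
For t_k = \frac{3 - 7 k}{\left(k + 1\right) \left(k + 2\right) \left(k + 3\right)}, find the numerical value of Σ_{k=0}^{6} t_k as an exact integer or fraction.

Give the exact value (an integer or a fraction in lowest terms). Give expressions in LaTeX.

Σ = -7/24

Compute t_(k+1)/t_k: get (k + 1)*(7*k + 4)/((k + 4)*(7*k - 3)).
A = k + 1, B = k + 4, C = k - 3/7.
Set up (k + 1)·f(k+1) − (k + 3)·f(k) − (k - 3/7) = 0.
From deg A=1, deg B=1, deg C=1: d=2.
Match coefficients ⇒ f(k) = k*(k - 4)/7.
R(k) = B(k−1)·f(k)/C(k) = k*(k - 4)*(k + 3)/(7*k - 3); s_k = R·t_k = k*(4 - k)/((k + 1)*(k + 2)).
s_(k+1) − s_k = (3 - 7*k)/(k**3 + 6*k**2 + 11*k + 6) = t_k.
Sum = s_(7) − s_(0); s_(7) = -7/24, s_(0) = 0 ⇒ -7/24.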